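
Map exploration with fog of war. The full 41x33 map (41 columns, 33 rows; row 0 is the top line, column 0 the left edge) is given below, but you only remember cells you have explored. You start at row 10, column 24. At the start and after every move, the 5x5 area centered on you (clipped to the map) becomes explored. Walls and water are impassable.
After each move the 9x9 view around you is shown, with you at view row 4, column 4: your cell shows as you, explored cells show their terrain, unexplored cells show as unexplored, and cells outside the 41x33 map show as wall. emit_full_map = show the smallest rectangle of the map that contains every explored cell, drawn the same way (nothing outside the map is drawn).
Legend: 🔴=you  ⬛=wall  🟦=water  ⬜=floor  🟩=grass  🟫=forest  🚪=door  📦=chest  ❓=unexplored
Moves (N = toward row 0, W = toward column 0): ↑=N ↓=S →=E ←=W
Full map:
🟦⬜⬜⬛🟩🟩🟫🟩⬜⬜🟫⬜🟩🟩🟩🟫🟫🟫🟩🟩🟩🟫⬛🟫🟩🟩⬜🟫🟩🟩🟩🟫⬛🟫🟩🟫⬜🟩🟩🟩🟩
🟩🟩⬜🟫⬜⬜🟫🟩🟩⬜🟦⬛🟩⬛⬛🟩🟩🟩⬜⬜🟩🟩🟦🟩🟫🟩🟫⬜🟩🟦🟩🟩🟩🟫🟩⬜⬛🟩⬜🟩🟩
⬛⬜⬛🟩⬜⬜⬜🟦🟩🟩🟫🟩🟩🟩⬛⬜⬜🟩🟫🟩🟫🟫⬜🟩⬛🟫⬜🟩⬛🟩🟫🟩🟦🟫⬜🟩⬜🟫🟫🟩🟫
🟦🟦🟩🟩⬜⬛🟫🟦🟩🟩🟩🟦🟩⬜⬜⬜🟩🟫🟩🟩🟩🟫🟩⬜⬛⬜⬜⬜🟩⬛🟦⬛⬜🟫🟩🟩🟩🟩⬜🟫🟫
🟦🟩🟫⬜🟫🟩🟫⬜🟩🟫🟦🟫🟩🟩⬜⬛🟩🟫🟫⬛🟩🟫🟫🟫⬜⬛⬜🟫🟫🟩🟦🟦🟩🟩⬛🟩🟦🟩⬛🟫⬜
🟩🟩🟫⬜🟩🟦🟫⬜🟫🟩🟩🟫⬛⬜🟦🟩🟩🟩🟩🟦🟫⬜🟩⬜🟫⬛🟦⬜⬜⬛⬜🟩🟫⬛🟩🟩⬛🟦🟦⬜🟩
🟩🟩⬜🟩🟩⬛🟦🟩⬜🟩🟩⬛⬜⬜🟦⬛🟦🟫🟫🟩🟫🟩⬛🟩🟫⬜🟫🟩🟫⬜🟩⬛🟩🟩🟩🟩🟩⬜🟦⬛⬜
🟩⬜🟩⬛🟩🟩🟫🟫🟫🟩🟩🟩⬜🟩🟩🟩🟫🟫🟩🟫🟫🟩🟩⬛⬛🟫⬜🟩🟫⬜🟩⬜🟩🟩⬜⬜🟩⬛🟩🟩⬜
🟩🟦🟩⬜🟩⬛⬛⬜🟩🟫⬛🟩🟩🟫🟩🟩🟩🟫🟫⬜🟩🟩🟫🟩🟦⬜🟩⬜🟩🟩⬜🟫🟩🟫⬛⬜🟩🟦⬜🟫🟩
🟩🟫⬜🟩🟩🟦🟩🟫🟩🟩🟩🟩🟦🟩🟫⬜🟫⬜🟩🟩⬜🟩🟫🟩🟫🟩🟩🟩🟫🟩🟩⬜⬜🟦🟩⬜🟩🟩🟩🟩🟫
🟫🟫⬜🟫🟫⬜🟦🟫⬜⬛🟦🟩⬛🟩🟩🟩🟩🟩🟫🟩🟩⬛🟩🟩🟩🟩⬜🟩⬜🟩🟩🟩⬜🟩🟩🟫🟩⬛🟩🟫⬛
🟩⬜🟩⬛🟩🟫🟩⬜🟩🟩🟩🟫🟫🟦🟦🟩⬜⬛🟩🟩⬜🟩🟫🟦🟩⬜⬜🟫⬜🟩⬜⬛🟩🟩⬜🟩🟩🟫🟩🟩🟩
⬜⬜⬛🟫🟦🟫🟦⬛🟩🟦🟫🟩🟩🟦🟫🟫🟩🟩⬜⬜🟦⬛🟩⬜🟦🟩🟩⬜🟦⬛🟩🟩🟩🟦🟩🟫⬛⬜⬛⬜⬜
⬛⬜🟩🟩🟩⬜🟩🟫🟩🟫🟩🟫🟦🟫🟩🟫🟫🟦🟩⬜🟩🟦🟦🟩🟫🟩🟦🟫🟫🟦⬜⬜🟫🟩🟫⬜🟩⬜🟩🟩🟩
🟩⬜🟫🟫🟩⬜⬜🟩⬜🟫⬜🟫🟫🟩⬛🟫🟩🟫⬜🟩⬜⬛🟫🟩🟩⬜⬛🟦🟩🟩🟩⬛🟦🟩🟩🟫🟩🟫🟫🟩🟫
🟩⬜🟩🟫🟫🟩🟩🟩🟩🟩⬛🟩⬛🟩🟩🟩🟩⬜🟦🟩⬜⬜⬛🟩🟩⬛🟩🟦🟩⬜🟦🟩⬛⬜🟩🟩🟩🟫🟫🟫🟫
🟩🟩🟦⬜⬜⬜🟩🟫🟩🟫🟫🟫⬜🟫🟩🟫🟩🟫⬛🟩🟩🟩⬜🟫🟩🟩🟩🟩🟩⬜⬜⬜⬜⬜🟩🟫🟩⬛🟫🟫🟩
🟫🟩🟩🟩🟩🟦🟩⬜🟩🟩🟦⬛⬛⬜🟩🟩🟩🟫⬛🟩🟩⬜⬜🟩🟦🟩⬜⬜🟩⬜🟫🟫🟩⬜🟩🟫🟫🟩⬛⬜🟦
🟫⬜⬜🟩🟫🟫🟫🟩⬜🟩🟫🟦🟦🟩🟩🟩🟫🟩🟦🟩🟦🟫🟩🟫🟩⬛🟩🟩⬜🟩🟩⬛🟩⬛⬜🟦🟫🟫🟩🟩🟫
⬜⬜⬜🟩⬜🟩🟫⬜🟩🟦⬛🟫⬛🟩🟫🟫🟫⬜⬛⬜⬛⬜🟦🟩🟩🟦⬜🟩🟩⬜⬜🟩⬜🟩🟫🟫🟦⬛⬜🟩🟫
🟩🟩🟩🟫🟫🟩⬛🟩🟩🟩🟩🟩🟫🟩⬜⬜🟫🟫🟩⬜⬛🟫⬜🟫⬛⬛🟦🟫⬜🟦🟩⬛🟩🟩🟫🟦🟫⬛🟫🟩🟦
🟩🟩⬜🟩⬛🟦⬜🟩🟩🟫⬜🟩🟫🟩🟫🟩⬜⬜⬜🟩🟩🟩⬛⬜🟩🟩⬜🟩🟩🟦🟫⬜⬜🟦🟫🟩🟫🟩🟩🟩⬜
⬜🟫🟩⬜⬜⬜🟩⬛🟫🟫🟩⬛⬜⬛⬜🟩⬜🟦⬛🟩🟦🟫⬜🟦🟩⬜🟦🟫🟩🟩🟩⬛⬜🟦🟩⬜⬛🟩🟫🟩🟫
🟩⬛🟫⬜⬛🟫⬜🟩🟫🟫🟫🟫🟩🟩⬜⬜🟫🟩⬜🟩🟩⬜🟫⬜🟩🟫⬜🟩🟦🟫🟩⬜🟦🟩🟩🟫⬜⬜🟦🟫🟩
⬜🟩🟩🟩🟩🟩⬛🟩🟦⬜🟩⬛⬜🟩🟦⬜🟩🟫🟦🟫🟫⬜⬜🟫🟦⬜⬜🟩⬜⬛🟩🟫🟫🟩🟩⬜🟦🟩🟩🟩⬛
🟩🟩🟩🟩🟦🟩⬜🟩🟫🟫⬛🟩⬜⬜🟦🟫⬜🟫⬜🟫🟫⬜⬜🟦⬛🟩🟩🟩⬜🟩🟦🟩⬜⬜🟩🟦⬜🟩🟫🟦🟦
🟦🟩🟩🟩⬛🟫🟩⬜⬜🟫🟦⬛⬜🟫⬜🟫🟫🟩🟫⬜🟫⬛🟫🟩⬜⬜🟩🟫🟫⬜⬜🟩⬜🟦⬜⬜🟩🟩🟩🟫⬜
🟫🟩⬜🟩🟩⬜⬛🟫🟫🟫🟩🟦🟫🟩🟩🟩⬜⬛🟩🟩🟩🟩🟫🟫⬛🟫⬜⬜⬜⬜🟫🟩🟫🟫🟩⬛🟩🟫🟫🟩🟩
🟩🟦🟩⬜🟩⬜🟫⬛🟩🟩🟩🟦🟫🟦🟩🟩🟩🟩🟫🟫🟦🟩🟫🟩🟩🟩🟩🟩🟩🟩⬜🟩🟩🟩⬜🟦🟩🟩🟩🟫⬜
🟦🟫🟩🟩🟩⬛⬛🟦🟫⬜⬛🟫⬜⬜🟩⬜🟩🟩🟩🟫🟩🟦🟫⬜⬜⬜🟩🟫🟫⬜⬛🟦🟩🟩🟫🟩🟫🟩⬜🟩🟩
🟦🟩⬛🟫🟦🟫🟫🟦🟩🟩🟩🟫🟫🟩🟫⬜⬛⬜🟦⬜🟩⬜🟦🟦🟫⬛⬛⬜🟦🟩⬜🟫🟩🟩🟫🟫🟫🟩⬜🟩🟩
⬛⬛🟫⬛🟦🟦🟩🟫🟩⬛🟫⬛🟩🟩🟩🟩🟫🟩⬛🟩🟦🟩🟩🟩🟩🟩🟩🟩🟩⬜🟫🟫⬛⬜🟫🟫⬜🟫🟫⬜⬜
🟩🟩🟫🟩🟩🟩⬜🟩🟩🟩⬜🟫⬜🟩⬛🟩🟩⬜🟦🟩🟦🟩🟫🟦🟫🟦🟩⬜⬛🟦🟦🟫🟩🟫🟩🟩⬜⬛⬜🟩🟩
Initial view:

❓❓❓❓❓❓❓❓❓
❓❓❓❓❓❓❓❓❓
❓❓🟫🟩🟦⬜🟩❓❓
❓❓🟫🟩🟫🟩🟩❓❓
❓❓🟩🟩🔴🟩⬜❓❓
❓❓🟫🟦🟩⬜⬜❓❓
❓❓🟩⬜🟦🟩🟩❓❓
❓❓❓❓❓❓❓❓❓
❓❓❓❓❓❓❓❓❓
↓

❓❓❓❓❓❓❓❓❓
❓❓🟫🟩🟦⬜🟩❓❓
❓❓🟫🟩🟫🟩🟩❓❓
❓❓🟩🟩🟩🟩⬜❓❓
❓❓🟫🟦🔴⬜⬜❓❓
❓❓🟩⬜🟦🟩🟩❓❓
❓❓🟦🟩🟫🟩🟦❓❓
❓❓❓❓❓❓❓❓❓
❓❓❓❓❓❓❓❓❓

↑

❓❓❓❓❓❓❓❓❓
❓❓❓❓❓❓❓❓❓
❓❓🟫🟩🟦⬜🟩❓❓
❓❓🟫🟩🟫🟩🟩❓❓
❓❓🟩🟩🔴🟩⬜❓❓
❓❓🟫🟦🟩⬜⬜❓❓
❓❓🟩⬜🟦🟩🟩❓❓
❓❓🟦🟩🟫🟩🟦❓❓
❓❓❓❓❓❓❓❓❓

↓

❓❓❓❓❓❓❓❓❓
❓❓🟫🟩🟦⬜🟩❓❓
❓❓🟫🟩🟫🟩🟩❓❓
❓❓🟩🟩🟩🟩⬜❓❓
❓❓🟫🟦🔴⬜⬜❓❓
❓❓🟩⬜🟦🟩🟩❓❓
❓❓🟦🟩🟫🟩🟦❓❓
❓❓❓❓❓❓❓❓❓
❓❓❓❓❓❓❓❓❓

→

❓❓❓❓❓❓❓❓❓
❓🟫🟩🟦⬜🟩❓❓❓
❓🟫🟩🟫🟩🟩🟩❓❓
❓🟩🟩🟩🟩⬜🟩❓❓
❓🟫🟦🟩🔴⬜🟫❓❓
❓🟩⬜🟦🟩🟩⬜❓❓
❓🟦🟩🟫🟩🟦🟫❓❓
❓❓❓❓❓❓❓❓❓
❓❓❓❓❓❓❓❓❓

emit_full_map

🟫🟩🟦⬜🟩❓
🟫🟩🟫🟩🟩🟩
🟩🟩🟩🟩⬜🟩
🟫🟦🟩🔴⬜🟫
🟩⬜🟦🟩🟩⬜
🟦🟩🟫🟩🟦🟫

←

❓❓❓❓❓❓❓❓❓
❓❓🟫🟩🟦⬜🟩❓❓
❓❓🟫🟩🟫🟩🟩🟩❓
❓❓🟩🟩🟩🟩⬜🟩❓
❓❓🟫🟦🔴⬜⬜🟫❓
❓❓🟩⬜🟦🟩🟩⬜❓
❓❓🟦🟩🟫🟩🟦🟫❓
❓❓❓❓❓❓❓❓❓
❓❓❓❓❓❓❓❓❓

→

❓❓❓❓❓❓❓❓❓
❓🟫🟩🟦⬜🟩❓❓❓
❓🟫🟩🟫🟩🟩🟩❓❓
❓🟩🟩🟩🟩⬜🟩❓❓
❓🟫🟦🟩🔴⬜🟫❓❓
❓🟩⬜🟦🟩🟩⬜❓❓
❓🟦🟩🟫🟩🟦🟫❓❓
❓❓❓❓❓❓❓❓❓
❓❓❓❓❓❓❓❓❓

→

❓❓❓❓❓❓❓❓❓
🟫🟩🟦⬜🟩❓❓❓❓
🟫🟩🟫🟩🟩🟩🟫❓❓
🟩🟩🟩🟩⬜🟩⬜❓❓
🟫🟦🟩⬜🔴🟫⬜❓❓
🟩⬜🟦🟩🟩⬜🟦❓❓
🟦🟩🟫🟩🟦🟫🟫❓❓
❓❓❓❓❓❓❓❓❓
❓❓❓❓❓❓❓❓❓

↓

🟫🟩🟦⬜🟩❓❓❓❓
🟫🟩🟫🟩🟩🟩🟫❓❓
🟩🟩🟩🟩⬜🟩⬜❓❓
🟫🟦🟩⬜⬜🟫⬜❓❓
🟩⬜🟦🟩🔴⬜🟦❓❓
🟦🟩🟫🟩🟦🟫🟫❓❓
❓❓🟩⬜⬛🟦🟩❓❓
❓❓❓❓❓❓❓❓❓
❓❓❓❓❓❓❓❓❓

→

🟩🟦⬜🟩❓❓❓❓❓
🟩🟫🟩🟩🟩🟫❓❓❓
🟩🟩🟩⬜🟩⬜🟩❓❓
🟦🟩⬜⬜🟫⬜🟩❓❓
⬜🟦🟩🟩🔴🟦⬛❓❓
🟩🟫🟩🟦🟫🟫🟦❓❓
❓🟩⬜⬛🟦🟩🟩❓❓
❓❓❓❓❓❓❓❓❓
❓❓❓❓❓❓❓❓❓

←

🟫🟩🟦⬜🟩❓❓❓❓
🟫🟩🟫🟩🟩🟩🟫❓❓
🟩🟩🟩🟩⬜🟩⬜🟩❓
🟫🟦🟩⬜⬜🟫⬜🟩❓
🟩⬜🟦🟩🔴⬜🟦⬛❓
🟦🟩🟫🟩🟦🟫🟫🟦❓
❓❓🟩⬜⬛🟦🟩🟩❓
❓❓❓❓❓❓❓❓❓
❓❓❓❓❓❓❓❓❓

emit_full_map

🟫🟩🟦⬜🟩❓❓❓
🟫🟩🟫🟩🟩🟩🟫❓
🟩🟩🟩🟩⬜🟩⬜🟩
🟫🟦🟩⬜⬜🟫⬜🟩
🟩⬜🟦🟩🔴⬜🟦⬛
🟦🟩🟫🟩🟦🟫🟫🟦
❓❓🟩⬜⬛🟦🟩🟩

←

❓🟫🟩🟦⬜🟩❓❓❓
❓🟫🟩🟫🟩🟩🟩🟫❓
❓🟩🟩🟩🟩⬜🟩⬜🟩
❓🟫🟦🟩⬜⬜🟫⬜🟩
❓🟩⬜🟦🔴🟩⬜🟦⬛
❓🟦🟩🟫🟩🟦🟫🟫🟦
❓❓🟩🟩⬜⬛🟦🟩🟩
❓❓❓❓❓❓❓❓❓
❓❓❓❓❓❓❓❓❓

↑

❓❓❓❓❓❓❓❓❓
❓🟫🟩🟦⬜🟩❓❓❓
❓🟫🟩🟫🟩🟩🟩🟫❓
❓🟩🟩🟩🟩⬜🟩⬜🟩
❓🟫🟦🟩🔴⬜🟫⬜🟩
❓🟩⬜🟦🟩🟩⬜🟦⬛
❓🟦🟩🟫🟩🟦🟫🟫🟦
❓❓🟩🟩⬜⬛🟦🟩🟩
❓❓❓❓❓❓❓❓❓

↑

❓❓❓❓❓❓❓❓❓
❓❓❓❓❓❓❓❓❓
❓🟫🟩🟦⬜🟩⬜❓❓
❓🟫🟩🟫🟩🟩🟩🟫❓
❓🟩🟩🟩🔴⬜🟩⬜🟩
❓🟫🟦🟩⬜⬜🟫⬜🟩
❓🟩⬜🟦🟩🟩⬜🟦⬛
❓🟦🟩🟫🟩🟦🟫🟫🟦
❓❓🟩🟩⬜⬛🟦🟩🟩

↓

❓❓❓❓❓❓❓❓❓
❓🟫🟩🟦⬜🟩⬜❓❓
❓🟫🟩🟫🟩🟩🟩🟫❓
❓🟩🟩🟩🟩⬜🟩⬜🟩
❓🟫🟦🟩🔴⬜🟫⬜🟩
❓🟩⬜🟦🟩🟩⬜🟦⬛
❓🟦🟩🟫🟩🟦🟫🟫🟦
❓❓🟩🟩⬜⬛🟦🟩🟩
❓❓❓❓❓❓❓❓❓

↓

❓🟫🟩🟦⬜🟩⬜❓❓
❓🟫🟩🟫🟩🟩🟩🟫❓
❓🟩🟩🟩🟩⬜🟩⬜🟩
❓🟫🟦🟩⬜⬜🟫⬜🟩
❓🟩⬜🟦🔴🟩⬜🟦⬛
❓🟦🟩🟫🟩🟦🟫🟫🟦
❓❓🟩🟩⬜⬛🟦🟩🟩
❓❓❓❓❓❓❓❓❓
❓❓❓❓❓❓❓❓❓

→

🟫🟩🟦⬜🟩⬜❓❓❓
🟫🟩🟫🟩🟩🟩🟫❓❓
🟩🟩🟩🟩⬜🟩⬜🟩❓
🟫🟦🟩⬜⬜🟫⬜🟩❓
🟩⬜🟦🟩🔴⬜🟦⬛❓
🟦🟩🟫🟩🟦🟫🟫🟦❓
❓🟩🟩⬜⬛🟦🟩🟩❓
❓❓❓❓❓❓❓❓❓
❓❓❓❓❓❓❓❓❓

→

🟩🟦⬜🟩⬜❓❓❓❓
🟩🟫🟩🟩🟩🟫❓❓❓
🟩🟩🟩⬜🟩⬜🟩❓❓
🟦🟩⬜⬜🟫⬜🟩❓❓
⬜🟦🟩🟩🔴🟦⬛❓❓
🟩🟫🟩🟦🟫🟫🟦❓❓
🟩🟩⬜⬛🟦🟩🟩❓❓
❓❓❓❓❓❓❓❓❓
❓❓❓❓❓❓❓❓❓

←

🟫🟩🟦⬜🟩⬜❓❓❓
🟫🟩🟫🟩🟩🟩🟫❓❓
🟩🟩🟩🟩⬜🟩⬜🟩❓
🟫🟦🟩⬜⬜🟫⬜🟩❓
🟩⬜🟦🟩🔴⬜🟦⬛❓
🟦🟩🟫🟩🟦🟫🟫🟦❓
❓🟩🟩⬜⬛🟦🟩🟩❓
❓❓❓❓❓❓❓❓❓
❓❓❓❓❓❓❓❓❓

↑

❓❓❓❓❓❓❓❓❓
🟫🟩🟦⬜🟩⬜❓❓❓
🟫🟩🟫🟩🟩🟩🟫❓❓
🟩🟩🟩🟩⬜🟩⬜🟩❓
🟫🟦🟩⬜🔴🟫⬜🟩❓
🟩⬜🟦🟩🟩⬜🟦⬛❓
🟦🟩🟫🟩🟦🟫🟫🟦❓
❓🟩🟩⬜⬛🟦🟩🟩❓
❓❓❓❓❓❓❓❓❓


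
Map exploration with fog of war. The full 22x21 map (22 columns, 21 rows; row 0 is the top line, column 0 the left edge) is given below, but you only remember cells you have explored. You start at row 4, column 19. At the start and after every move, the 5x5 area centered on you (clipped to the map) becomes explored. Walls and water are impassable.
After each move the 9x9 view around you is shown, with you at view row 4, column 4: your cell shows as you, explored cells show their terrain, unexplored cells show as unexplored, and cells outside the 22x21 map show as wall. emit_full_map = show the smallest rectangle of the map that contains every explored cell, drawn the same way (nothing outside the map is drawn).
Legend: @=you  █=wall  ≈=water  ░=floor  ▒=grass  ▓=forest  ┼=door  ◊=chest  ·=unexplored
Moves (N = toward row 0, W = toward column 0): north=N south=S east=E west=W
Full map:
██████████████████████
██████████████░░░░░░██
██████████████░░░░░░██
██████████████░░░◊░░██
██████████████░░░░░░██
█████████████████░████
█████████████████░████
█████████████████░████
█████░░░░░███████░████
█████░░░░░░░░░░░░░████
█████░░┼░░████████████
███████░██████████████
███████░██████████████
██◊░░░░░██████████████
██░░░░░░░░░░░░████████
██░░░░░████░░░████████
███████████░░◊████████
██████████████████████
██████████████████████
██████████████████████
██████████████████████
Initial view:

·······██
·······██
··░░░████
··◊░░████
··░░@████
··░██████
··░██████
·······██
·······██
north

█████████
·······██
··░░░████
··░░░████
··◊░@████
··░░░████
··░██████
··░██████
·······██

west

█████████
········█
··░░░░███
··░░░░███
··░◊@░███
··░░░░███
··█░█████
···░█████
········█

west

█████████
·········
··░░░░░██
··░░░░░██
··░░@░░██
··░░░░░██
··██░████
····░████
·········

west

█████████
·········
··░░░░░░█
··░░░░░░█
··░░@◊░░█
··░░░░░░█
··███░███
·····░███
·········

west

█████████
·········
··█░░░░░░
··█░░░░░░
··█░@░◊░░
··█░░░░░░
··████░██
······░██
·········

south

·········
··█░░░░░░
··█░░░░░░
··█░░░◊░░
··█░@░░░░
··████░██
··████░██
·········
·········

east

·········
·█░░░░░░█
·█░░░░░░█
·█░░░◊░░█
·█░░@░░░█
·████░███
·████░███
·········
·········

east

·········
█░░░░░░██
█░░░░░░██
█░░░◊░░██
█░░░@░░██
████░████
████░████
·········
·········

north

█████████
·········
█░░░░░░██
█░░░░░░██
█░░░@░░██
█░░░░░░██
████░████
████░████
·········

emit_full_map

█░░░░░░██
█░░░░░░██
█░░░@░░██
█░░░░░░██
████░████
████░████

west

█████████
·········
·█░░░░░░█
·█░░░░░░█
·█░░@◊░░█
·█░░░░░░█
·████░███
·████░███
·········

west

█████████
·········
··█░░░░░░
··█░░░░░░
··█░@░◊░░
··█░░░░░░
··████░██
··████░██
·········

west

█████████
·········
··██░░░░░
··██░░░░░
··██@░░◊░
··██░░░░░
··█████░█
···████░█
·········

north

█████████
█████████
··█████··
··██░░░░░
··██@░░░░
··██░░░◊░
··██░░░░░
··█████░█
···████░█

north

█████████
█████████
█████████
··█████··
··██@░░░░
··██░░░░░
··██░░░◊░
··██░░░░░
··█████░█

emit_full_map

█████·····
██@░░░░░██
██░░░░░░██
██░░░◊░░██
██░░░░░░██
█████░████
·████░████

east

█████████
█████████
█████████
·██████··
·██░@░░░░
·██░░░░░░
·██░░░◊░░
·██░░░░░░
·█████░██

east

█████████
█████████
█████████
███████··
██░░@░░░█
██░░░░░░█
██░░░◊░░█
██░░░░░░█
█████░███

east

█████████
█████████
█████████
███████··
█░░░@░░██
█░░░░░░██
█░░░◊░░██
█░░░░░░██
████░████

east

█████████
█████████
█████████
███████·█
░░░░@░███
░░░░░░███
░░░◊░░███
░░░░░░███
███░█████

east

█████████
█████████
█████████
█████████
░░░░@████
░░░░░████
░░◊░░████
░░░░░████
██░██████

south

█████████
█████████
█████████
░░░░░████
░░░░@████
░░◊░░████
░░░░░████
██░██████
██░██████

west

█████████
█████████
█████████
░░░░░░███
░░░░@░███
░░░◊░░███
░░░░░░███
███░█████
███░█████

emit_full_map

██████████
██░░░░░░██
██░░░░@░██
██░░░◊░░██
██░░░░░░██
█████░████
·████░████

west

█████████
█████████
█████████
█░░░░░░██
█░░░@░░██
█░░░◊░░██
█░░░░░░██
████░████
████░████

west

█████████
█████████
█████████
██░░░░░░█
██░░@░░░█
██░░░◊░░█
██░░░░░░█
█████░███
·████░███

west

█████████
█████████
·████████
·██░░░░░░
·██░@░░░░
·██░░░◊░░
·██░░░░░░
·█████░██
··████░██

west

█████████
█████████
··███████
··██░░░░░
··██@░░░░
··██░░░◊░
··██░░░░░
··█████░█
···████░█

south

█████████
··███████
··██░░░░░
··██░░░░░
··██@░░◊░
··██░░░░░
··█████░█
···████░█
·········

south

··███████
··██░░░░░
··██░░░░░
··██░░░◊░
··██@░░░░
··█████░█
··█████░█
·········
·········

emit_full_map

██████████
██░░░░░░██
██░░░░░░██
██░░░◊░░██
██@░░░░░██
█████░████
█████░████

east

·████████
·██░░░░░░
·██░░░░░░
·██░░░◊░░
·██░@░░░░
·█████░██
·█████░██
·········
·········

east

█████████
██░░░░░░█
██░░░░░░█
██░░░◊░░█
██░░@░░░█
█████░███
█████░███
·········
·········

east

█████████
█░░░░░░██
█░░░░░░██
█░░░◊░░██
█░░░@░░██
████░████
████░████
·········
·········

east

█████████
░░░░░░███
░░░░░░███
░░░◊░░███
░░░░@░███
███░█████
███░█████
········█
········█

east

█████████
░░░░░████
░░░░░████
░░◊░░████
░░░░@████
██░██████
██░██████
·······██
·······██

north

█████████
█████████
░░░░░████
░░░░░████
░░◊░@████
░░░░░████
██░██████
██░██████
·······██

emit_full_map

██████████
██░░░░░░██
██░░░░░░██
██░░░◊░@██
██░░░░░░██
█████░████
█████░████


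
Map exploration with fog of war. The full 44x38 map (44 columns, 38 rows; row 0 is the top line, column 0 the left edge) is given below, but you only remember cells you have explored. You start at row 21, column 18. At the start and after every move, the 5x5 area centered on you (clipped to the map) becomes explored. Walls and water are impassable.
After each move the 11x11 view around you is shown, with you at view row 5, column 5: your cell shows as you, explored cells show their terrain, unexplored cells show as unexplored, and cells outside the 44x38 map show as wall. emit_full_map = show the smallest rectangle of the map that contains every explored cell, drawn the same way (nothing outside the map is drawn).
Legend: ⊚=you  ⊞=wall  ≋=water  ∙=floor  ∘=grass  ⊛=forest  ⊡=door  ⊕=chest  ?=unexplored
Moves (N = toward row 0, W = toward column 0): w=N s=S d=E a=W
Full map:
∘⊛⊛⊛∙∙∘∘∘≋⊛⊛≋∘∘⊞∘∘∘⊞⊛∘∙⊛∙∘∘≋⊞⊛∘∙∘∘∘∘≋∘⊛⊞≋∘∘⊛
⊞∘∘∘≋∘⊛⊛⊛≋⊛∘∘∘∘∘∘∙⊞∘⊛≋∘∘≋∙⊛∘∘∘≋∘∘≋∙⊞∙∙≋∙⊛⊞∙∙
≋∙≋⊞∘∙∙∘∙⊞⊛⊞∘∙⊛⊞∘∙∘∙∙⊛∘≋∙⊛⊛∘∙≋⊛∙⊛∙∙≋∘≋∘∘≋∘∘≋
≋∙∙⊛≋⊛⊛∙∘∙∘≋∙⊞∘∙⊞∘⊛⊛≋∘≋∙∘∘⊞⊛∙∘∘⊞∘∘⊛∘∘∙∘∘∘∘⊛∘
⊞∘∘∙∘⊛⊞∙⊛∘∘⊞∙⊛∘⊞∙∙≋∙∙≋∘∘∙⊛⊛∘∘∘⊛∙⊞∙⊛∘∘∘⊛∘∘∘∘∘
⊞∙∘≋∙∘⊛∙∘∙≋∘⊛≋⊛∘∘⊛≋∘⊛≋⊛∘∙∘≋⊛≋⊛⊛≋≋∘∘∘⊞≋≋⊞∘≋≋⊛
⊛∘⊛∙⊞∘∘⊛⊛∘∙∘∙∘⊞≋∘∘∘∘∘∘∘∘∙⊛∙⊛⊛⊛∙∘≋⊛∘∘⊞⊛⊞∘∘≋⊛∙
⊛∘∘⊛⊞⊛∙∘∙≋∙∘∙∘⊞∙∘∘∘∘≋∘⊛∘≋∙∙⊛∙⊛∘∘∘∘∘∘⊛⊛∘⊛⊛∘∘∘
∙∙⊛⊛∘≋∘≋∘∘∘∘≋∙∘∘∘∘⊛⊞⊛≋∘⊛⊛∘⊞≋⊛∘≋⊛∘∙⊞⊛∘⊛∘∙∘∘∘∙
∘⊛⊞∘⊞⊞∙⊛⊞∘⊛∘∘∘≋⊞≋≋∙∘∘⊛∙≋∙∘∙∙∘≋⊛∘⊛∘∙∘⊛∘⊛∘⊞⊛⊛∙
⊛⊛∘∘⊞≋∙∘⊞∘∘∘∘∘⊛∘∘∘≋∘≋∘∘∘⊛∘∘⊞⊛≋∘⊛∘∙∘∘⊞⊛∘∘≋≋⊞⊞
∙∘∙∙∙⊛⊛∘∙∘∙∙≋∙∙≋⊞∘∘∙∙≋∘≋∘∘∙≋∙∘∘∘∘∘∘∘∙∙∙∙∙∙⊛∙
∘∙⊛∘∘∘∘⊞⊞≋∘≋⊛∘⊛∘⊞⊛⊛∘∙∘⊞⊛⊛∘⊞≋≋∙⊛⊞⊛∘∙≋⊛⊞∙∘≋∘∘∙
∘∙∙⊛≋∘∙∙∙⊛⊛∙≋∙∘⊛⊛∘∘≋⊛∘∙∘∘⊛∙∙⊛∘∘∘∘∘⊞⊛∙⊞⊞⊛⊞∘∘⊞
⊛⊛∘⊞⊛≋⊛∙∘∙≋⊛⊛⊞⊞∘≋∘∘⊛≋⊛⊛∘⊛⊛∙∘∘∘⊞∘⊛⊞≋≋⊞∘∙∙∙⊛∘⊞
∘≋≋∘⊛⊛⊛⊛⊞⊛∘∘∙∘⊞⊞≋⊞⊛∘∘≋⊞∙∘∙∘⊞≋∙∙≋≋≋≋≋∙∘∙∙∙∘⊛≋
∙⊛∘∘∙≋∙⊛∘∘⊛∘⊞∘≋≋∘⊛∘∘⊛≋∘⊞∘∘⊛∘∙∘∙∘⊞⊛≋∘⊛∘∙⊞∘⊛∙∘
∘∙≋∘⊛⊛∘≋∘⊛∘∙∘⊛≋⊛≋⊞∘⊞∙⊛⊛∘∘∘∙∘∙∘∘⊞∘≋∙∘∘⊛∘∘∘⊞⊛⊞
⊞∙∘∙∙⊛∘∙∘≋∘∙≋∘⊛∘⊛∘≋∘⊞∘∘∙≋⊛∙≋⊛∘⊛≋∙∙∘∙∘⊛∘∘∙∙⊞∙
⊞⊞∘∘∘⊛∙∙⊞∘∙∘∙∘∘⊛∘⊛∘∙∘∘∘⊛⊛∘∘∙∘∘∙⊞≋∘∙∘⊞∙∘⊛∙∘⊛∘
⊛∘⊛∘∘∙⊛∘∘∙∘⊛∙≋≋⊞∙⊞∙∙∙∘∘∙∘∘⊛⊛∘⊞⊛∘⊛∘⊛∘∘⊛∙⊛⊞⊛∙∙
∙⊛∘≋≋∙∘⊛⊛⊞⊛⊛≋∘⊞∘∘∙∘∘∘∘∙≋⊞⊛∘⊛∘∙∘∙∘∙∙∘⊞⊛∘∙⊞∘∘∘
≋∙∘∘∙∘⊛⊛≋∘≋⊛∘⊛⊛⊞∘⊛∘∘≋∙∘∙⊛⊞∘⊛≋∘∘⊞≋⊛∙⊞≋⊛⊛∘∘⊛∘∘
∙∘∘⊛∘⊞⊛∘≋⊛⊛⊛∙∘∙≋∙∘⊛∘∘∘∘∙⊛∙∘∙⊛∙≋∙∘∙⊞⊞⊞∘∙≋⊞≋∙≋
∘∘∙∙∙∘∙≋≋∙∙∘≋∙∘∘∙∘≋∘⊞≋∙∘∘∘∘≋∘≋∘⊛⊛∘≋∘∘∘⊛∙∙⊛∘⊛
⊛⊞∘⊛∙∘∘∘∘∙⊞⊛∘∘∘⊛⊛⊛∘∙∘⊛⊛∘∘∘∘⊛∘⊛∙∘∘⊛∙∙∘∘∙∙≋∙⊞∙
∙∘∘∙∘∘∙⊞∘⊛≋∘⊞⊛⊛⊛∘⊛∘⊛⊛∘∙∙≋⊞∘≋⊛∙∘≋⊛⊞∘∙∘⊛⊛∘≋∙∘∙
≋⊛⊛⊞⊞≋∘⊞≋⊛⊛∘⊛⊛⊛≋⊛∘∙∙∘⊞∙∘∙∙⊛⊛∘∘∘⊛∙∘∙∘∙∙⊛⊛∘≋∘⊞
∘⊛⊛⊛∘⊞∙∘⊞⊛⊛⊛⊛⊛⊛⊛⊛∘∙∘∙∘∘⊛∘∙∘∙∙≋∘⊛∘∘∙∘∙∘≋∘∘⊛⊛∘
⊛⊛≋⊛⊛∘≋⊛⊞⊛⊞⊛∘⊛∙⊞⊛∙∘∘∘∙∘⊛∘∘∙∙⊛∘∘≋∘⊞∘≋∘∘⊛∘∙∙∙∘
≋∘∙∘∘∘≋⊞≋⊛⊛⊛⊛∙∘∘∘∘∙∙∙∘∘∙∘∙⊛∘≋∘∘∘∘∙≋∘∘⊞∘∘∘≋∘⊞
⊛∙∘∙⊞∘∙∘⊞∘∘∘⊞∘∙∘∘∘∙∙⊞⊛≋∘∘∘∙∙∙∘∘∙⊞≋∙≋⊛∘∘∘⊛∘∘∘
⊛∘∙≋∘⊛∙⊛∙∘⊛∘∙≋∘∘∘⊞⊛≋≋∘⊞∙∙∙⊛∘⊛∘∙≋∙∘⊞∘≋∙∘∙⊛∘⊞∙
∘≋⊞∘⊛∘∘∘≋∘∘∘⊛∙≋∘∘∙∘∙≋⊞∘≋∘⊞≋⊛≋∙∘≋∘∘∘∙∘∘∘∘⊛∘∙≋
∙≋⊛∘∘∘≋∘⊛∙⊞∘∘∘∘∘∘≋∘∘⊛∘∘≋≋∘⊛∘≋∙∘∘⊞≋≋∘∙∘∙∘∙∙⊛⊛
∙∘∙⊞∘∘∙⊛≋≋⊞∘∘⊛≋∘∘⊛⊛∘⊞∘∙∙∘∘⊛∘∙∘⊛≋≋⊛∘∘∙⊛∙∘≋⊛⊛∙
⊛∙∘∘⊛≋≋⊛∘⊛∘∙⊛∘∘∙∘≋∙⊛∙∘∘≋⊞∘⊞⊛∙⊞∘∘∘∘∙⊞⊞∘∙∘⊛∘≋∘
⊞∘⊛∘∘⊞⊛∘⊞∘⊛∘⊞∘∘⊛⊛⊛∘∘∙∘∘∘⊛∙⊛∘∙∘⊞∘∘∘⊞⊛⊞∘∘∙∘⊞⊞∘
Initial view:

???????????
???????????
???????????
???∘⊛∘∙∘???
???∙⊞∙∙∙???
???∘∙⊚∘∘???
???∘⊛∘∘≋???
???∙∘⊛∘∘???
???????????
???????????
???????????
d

???????????
???????????
???????????
??∘⊛∘∙∘∘???
??∙⊞∙∙∙∘???
??∘∙∘⊚∘∘???
??∘⊛∘∘≋∙???
??∙∘⊛∘∘∘???
???????????
???????????
???????????

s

???????????
???????????
??∘⊛∘∙∘∘???
??∙⊞∙∙∙∘???
??∘∙∘∘∘∘???
??∘⊛∘⊚≋∙???
??∙∘⊛∘∘∘???
???∘≋∘⊞≋???
???????????
???????????
???????????

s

???????????
??∘⊛∘∙∘∘???
??∙⊞∙∙∙∘???
??∘∙∘∘∘∘???
??∘⊛∘∘≋∙???
??∙∘⊛⊚∘∘???
???∘≋∘⊞≋???
???⊛∘∙∘⊛???
???????????
???????????
???????????

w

???????????
???????????
??∘⊛∘∙∘∘???
??∙⊞∙∙∙∘???
??∘∙∘∘∘∘???
??∘⊛∘⊚≋∙???
??∙∘⊛∘∘∘???
???∘≋∘⊞≋???
???⊛∘∙∘⊛???
???????????
???????????

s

???????????
??∘⊛∘∙∘∘???
??∙⊞∙∙∙∘???
??∘∙∘∘∘∘???
??∘⊛∘∘≋∙???
??∙∘⊛⊚∘∘???
???∘≋∘⊞≋???
???⊛∘∙∘⊛???
???????????
???????????
???????????

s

??∘⊛∘∙∘∘???
??∙⊞∙∙∙∘???
??∘∙∘∘∘∘???
??∘⊛∘∘≋∙???
??∙∘⊛∘∘∘???
???∘≋⊚⊞≋???
???⊛∘∙∘⊛???
???⊛∘⊛⊛∘???
???????????
???????????
???????????

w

???????????
??∘⊛∘∙∘∘???
??∙⊞∙∙∙∘???
??∘∙∘∘∘∘???
??∘⊛∘∘≋∙???
??∙∘⊛⊚∘∘???
???∘≋∘⊞≋???
???⊛∘∙∘⊛???
???⊛∘⊛⊛∘???
???????????
???????????

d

???????????
?∘⊛∘∙∘∘????
?∙⊞∙∙∙∘????
?∘∙∘∘∘∘∙???
?∘⊛∘∘≋∙∘???
?∙∘⊛∘⊚∘∘???
??∘≋∘⊞≋∙???
??⊛∘∙∘⊛⊛???
??⊛∘⊛⊛∘????
???????????
???????????

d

???????????
∘⊛∘∙∘∘?????
∙⊞∙∙∙∘?????
∘∙∘∘∘∘∙≋???
∘⊛∘∘≋∙∘∙???
∙∘⊛∘∘⊚∘∙???
?∘≋∘⊞≋∙∘???
?⊛∘∙∘⊛⊛∘???
?⊛∘⊛⊛∘?????
???????????
???????????

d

???????????
⊛∘∙∘∘??????
⊞∙∙∙∘??????
∙∘∘∘∘∙≋⊞???
⊛∘∘≋∙∘∙⊛???
∘⊛∘∘∘⊚∙⊛???
∘≋∘⊞≋∙∘∘???
⊛∘∙∘⊛⊛∘∘???
⊛∘⊛⊛∘??????
???????????
???????????

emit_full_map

∘⊛∘∙∘∘???
∙⊞∙∙∙∘???
∘∙∘∘∘∘∙≋⊞
∘⊛∘∘≋∙∘∙⊛
∙∘⊛∘∘∘⊚∙⊛
?∘≋∘⊞≋∙∘∘
?⊛∘∙∘⊛⊛∘∘
?⊛∘⊛⊛∘???

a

???????????
∘⊛∘∙∘∘?????
∙⊞∙∙∙∘?????
∘∙∘∘∘∘∙≋⊞??
∘⊛∘∘≋∙∘∙⊛??
∙∘⊛∘∘⊚∘∙⊛??
?∘≋∘⊞≋∙∘∘??
?⊛∘∙∘⊛⊛∘∘??
?⊛∘⊛⊛∘?????
???????????
???????????

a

???????????
?∘⊛∘∙∘∘????
?∙⊞∙∙∙∘????
?∘∙∘∘∘∘∙≋⊞?
?∘⊛∘∘≋∙∘∙⊛?
?∙∘⊛∘⊚∘∘∙⊛?
??∘≋∘⊞≋∙∘∘?
??⊛∘∙∘⊛⊛∘∘?
??⊛∘⊛⊛∘????
???????????
???????????

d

???????????
∘⊛∘∙∘∘?????
∙⊞∙∙∙∘?????
∘∙∘∘∘∘∙≋⊞??
∘⊛∘∘≋∙∘∙⊛??
∙∘⊛∘∘⊚∘∙⊛??
?∘≋∘⊞≋∙∘∘??
?⊛∘∙∘⊛⊛∘∘??
?⊛∘⊛⊛∘?????
???????????
???????????

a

???????????
?∘⊛∘∙∘∘????
?∙⊞∙∙∙∘????
?∘∙∘∘∘∘∙≋⊞?
?∘⊛∘∘≋∙∘∙⊛?
?∙∘⊛∘⊚∘∘∙⊛?
??∘≋∘⊞≋∙∘∘?
??⊛∘∙∘⊛⊛∘∘?
??⊛∘⊛⊛∘????
???????????
???????????

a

???????????
??∘⊛∘∙∘∘???
??∙⊞∙∙∙∘???
??∘∙∘∘∘∘∙≋⊞
??∘⊛∘∘≋∙∘∙⊛
??∙∘⊛⊚∘∘∘∙⊛
???∘≋∘⊞≋∙∘∘
???⊛∘∙∘⊛⊛∘∘
???⊛∘⊛⊛∘???
???????????
???????????

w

???????????
???????????
??∘⊛∘∙∘∘???
??∙⊞∙∙∙∘???
??∘∙∘∘∘∘∙≋⊞
??∘⊛∘⊚≋∙∘∙⊛
??∙∘⊛∘∘∘∘∙⊛
???∘≋∘⊞≋∙∘∘
???⊛∘∙∘⊛⊛∘∘
???⊛∘⊛⊛∘???
???????????

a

???????????
???????????
???∘⊛∘∙∘∘??
???∙⊞∙∙∙∘??
???∘∙∘∘∘∘∙≋
???∘⊛⊚∘≋∙∘∙
???∙∘⊛∘∘∘∘∙
???∙∘≋∘⊞≋∙∘
????⊛∘∙∘⊛⊛∘
????⊛∘⊛⊛∘??
???????????

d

???????????
???????????
??∘⊛∘∙∘∘???
??∙⊞∙∙∙∘???
??∘∙∘∘∘∘∙≋⊞
??∘⊛∘⊚≋∙∘∙⊛
??∙∘⊛∘∘∘∘∙⊛
??∙∘≋∘⊞≋∙∘∘
???⊛∘∙∘⊛⊛∘∘
???⊛∘⊛⊛∘???
???????????

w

???????????
???????????
???????????
??∘⊛∘∙∘∘???
??∙⊞∙∙∙∘???
??∘∙∘⊚∘∘∙≋⊞
??∘⊛∘∘≋∙∘∙⊛
??∙∘⊛∘∘∘∘∙⊛
??∙∘≋∘⊞≋∙∘∘
???⊛∘∙∘⊛⊛∘∘
???⊛∘⊛⊛∘???

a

???????????
???????????
???????????
???∘⊛∘∙∘∘??
???∙⊞∙∙∙∘??
???∘∙⊚∘∘∘∙≋
???∘⊛∘∘≋∙∘∙
???∙∘⊛∘∘∘∘∙
???∙∘≋∘⊞≋∙∘
????⊛∘∙∘⊛⊛∘
????⊛∘⊛⊛∘??

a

???????????
???????????
???????????
???⊛∘⊛∘∙∘∘?
???⊞∙⊞∙∙∙∘?
???∘∘⊚∘∘∘∘∙
???⊞∘⊛∘∘≋∙∘
???≋∙∘⊛∘∘∘∘
????∙∘≋∘⊞≋∙
?????⊛∘∙∘⊛⊛
?????⊛∘⊛⊛∘?

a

???????????
???????????
???????????
???∘⊛∘⊛∘∙∘∘
???≋⊞∙⊞∙∙∙∘
???⊞∘⊚∙∘∘∘∘
???⊛⊞∘⊛∘∘≋∙
???∙≋∙∘⊛∘∘∘
?????∙∘≋∘⊞≋
??????⊛∘∙∘⊛
??????⊛∘⊛⊛∘

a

???????????
???????????
???????????
???∘∘⊛∘⊛∘∙∘
???≋≋⊞∙⊞∙∙∙
???∘⊞⊚∘∙∘∘∘
???⊛⊛⊞∘⊛∘∘≋
???∘∙≋∙∘⊛∘∘
??????∙∘≋∘⊞
???????⊛∘∙∘
???????⊛∘⊛⊛

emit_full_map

∘∘⊛∘⊛∘∙∘∘???
≋≋⊞∙⊞∙∙∙∘???
∘⊞⊚∘∙∘∘∘∘∙≋⊞
⊛⊛⊞∘⊛∘∘≋∙∘∙⊛
∘∙≋∙∘⊛∘∘∘∘∙⊛
???∙∘≋∘⊞≋∙∘∘
????⊛∘∙∘⊛⊛∘∘
????⊛∘⊛⊛∘???

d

???????????
???????????
???????????
??∘∘⊛∘⊛∘∙∘∘
??≋≋⊞∙⊞∙∙∙∘
??∘⊞∘⊚∙∘∘∘∘
??⊛⊛⊞∘⊛∘∘≋∙
??∘∙≋∙∘⊛∘∘∘
?????∙∘≋∘⊞≋
??????⊛∘∙∘⊛
??????⊛∘⊛⊛∘

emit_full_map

∘∘⊛∘⊛∘∙∘∘???
≋≋⊞∙⊞∙∙∙∘???
∘⊞∘⊚∙∘∘∘∘∙≋⊞
⊛⊛⊞∘⊛∘∘≋∙∘∙⊛
∘∙≋∙∘⊛∘∘∘∘∙⊛
???∙∘≋∘⊞≋∙∘∘
????⊛∘∙∘⊛⊛∘∘
????⊛∘⊛⊛∘???


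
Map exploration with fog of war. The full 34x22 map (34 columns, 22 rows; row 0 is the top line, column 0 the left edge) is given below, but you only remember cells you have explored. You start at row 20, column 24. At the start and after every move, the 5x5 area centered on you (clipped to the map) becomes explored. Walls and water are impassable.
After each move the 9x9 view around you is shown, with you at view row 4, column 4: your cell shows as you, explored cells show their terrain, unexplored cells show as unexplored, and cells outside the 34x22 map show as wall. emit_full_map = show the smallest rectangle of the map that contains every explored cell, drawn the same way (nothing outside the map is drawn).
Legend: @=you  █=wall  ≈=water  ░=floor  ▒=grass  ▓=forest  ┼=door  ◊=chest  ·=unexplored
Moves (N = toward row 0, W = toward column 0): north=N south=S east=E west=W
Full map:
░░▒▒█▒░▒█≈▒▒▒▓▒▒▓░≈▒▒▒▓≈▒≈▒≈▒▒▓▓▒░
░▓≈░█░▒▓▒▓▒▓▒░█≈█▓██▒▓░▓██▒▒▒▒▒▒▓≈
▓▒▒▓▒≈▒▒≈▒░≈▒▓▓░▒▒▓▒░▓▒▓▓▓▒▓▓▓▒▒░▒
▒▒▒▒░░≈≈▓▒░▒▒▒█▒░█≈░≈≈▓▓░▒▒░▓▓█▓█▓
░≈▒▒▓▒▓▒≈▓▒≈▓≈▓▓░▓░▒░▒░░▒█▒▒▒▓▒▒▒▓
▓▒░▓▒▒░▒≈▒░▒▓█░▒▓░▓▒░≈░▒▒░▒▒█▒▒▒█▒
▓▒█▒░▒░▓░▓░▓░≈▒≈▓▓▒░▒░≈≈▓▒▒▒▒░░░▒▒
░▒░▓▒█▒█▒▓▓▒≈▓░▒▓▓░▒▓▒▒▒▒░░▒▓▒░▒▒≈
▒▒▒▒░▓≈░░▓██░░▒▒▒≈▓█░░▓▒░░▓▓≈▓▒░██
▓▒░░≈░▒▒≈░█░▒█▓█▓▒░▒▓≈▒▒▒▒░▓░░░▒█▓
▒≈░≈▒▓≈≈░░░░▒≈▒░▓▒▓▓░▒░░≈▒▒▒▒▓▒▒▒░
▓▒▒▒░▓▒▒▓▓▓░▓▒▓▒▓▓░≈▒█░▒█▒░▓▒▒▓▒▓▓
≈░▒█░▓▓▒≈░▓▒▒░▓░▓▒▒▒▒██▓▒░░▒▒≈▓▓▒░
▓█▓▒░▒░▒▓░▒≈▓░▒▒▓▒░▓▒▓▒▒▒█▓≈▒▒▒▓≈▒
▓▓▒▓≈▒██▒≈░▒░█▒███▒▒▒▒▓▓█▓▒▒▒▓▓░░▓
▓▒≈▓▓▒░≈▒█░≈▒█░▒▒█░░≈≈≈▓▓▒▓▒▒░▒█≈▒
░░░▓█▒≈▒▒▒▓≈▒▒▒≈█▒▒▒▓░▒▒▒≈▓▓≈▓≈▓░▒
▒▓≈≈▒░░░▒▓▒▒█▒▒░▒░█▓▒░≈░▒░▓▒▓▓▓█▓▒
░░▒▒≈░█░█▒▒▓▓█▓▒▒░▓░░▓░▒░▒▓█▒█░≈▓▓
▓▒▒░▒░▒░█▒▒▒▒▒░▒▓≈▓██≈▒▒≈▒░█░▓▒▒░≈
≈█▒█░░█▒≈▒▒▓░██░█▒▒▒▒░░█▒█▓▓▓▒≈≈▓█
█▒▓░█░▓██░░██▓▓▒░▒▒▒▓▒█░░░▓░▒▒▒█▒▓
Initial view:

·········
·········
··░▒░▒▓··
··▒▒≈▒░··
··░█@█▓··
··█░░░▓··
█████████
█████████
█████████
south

·········
··░▒░▒▓··
··▒▒≈▒░··
··░█▒█▓··
··█░@░▓··
█████████
█████████
█████████
█████████

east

·········
·░▒░▒▓···
·▒▒≈▒░█··
·░█▒█▓▓··
·█░░@▓░··
█████████
█████████
█████████
█████████

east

·········
░▒░▒▓····
▒▒≈▒░█░··
░█▒█▓▓▓··
█░░░@░▒··
█████████
█████████
█████████
█████████

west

·········
·░▒░▒▓···
·▒▒≈▒░█░·
·░█▒█▓▓▓·
·█░░@▓░▒·
█████████
█████████
█████████
█████████

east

·········
░▒░▒▓····
▒▒≈▒░█░··
░█▒█▓▓▓··
█░░░@░▒··
█████████
█████████
█████████
█████████

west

·········
·░▒░▒▓···
·▒▒≈▒░█░·
·░█▒█▓▓▓·
·█░░@▓░▒·
█████████
█████████
█████████
█████████

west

·········
··░▒░▒▓··
··▒▒≈▒░█░
··░█▒█▓▓▓
··█░@░▓░▒
█████████
█████████
█████████
█████████

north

·········
·········
··░▒░▒▓··
··▒▒≈▒░█░
··░█@█▓▓▓
··█░░░▓░▒
█████████
█████████
█████████

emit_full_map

░▒░▒▓··
▒▒≈▒░█░
░█@█▓▓▓
█░░░▓░▒

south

·········
··░▒░▒▓··
··▒▒≈▒░█░
··░█▒█▓▓▓
··█░@░▓░▒
█████████
█████████
█████████
█████████
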